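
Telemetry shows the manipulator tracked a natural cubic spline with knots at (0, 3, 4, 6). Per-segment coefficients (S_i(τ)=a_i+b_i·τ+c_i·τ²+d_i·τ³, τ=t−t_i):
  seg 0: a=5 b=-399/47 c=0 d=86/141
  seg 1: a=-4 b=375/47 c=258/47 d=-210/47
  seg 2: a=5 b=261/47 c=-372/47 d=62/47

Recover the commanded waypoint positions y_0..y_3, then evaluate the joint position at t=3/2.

y_0=5 y_1=-4 y_2=5 y_3=-5
S(3/2) = -1067/188

y_0 = S_0(0) = a_0 = 5
y_1 = S_1(0) = a_1 = -4
y_2 = S_2(0) = a_2 = 5
y_3 = S_2(2) = -5
t_q=3/2 is in segment 0 (τ=3/2); S_0(τ)=-1067/188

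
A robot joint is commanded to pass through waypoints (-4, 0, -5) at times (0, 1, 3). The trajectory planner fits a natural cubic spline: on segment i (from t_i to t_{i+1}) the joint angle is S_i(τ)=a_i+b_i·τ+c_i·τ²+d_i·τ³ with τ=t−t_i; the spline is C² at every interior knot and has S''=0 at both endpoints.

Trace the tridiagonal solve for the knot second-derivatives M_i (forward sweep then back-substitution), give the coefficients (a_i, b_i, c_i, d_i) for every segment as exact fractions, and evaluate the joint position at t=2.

  seg 0: a=-4 b=61/12 c=0 d=-13/12
  seg 1: a=0 b=11/6 c=-13/4 d=13/24
S(2) = -7/8

Δ: Δ0=4, Δ1=-5/2
row 1: diag=6, rhs=-39; c'=1/3, d'=-13/2
back: M1=-13/2
M: M0=0, M1=-13/2, M2=0
seg 0: a=-4, c=M0/2=0, d=(M1−M0)/(6·1)=-13/12, b=Δ0−h0·(2M0+M1)/6=61/12
seg 1: a=0, c=M1/2=-13/4, d=(M2−M1)/(6·2)=13/24, b=Δ1−h1·(2M1+M2)/6=11/6
t_q=2 → seg 1, τ=1; S=0+11/6·τ+-13/4·τ²+13/24·τ³=-7/8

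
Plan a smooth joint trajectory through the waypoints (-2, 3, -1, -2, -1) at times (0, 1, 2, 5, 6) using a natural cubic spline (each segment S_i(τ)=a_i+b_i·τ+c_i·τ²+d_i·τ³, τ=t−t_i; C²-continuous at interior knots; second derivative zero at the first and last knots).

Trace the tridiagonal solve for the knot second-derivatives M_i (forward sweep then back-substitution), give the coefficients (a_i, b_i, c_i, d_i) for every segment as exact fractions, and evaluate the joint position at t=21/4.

Δ: Δ0=5, Δ1=-4, Δ2=-1/3, Δ3=1
row 1: diag=4, rhs=-54; c'=1/4, d'=-27/2
row 2: denom=8−1·1/4=31/4; d'=(22−1·-27/2)/(31/4)=142/31
row 3: denom=8−3·12/31=212/31; d'=(8−3·142/31)/(212/31)=-89/106
back: M3=-89/106
back: M2=142/31−12/31·-89/106=260/53
back: M1=-27/2−1/4·260/53=-1561/106
M: M0=0, M1=-1561/106, M2=260/53, M3=-89/106, M4=0
seg 0: a=-2, c=M0/2=0, d=(M1−M0)/(6·1)=-1561/636, b=Δ0−h0·(2M0+M1)/6=4741/636
seg 1: a=3, c=M1/2=-1561/212, d=(M2−M1)/(6·1)=2081/636, b=Δ1−h1·(2M1+M2)/6=29/318
seg 2: a=-1, c=M2/2=130/53, d=(M3−M2)/(6·3)=-203/636, b=Δ2−h2·(2M2+M3)/6=-3065/636
seg 3: a=-2, c=M3/2=-89/212, d=(M4−M3)/(6·1)=89/636, b=Δ3−h3·(2M3+M4)/6=407/318
t_q=21/4 → seg 3, τ=1/4; S=-2+407/318·τ+-89/212·τ²+89/636·τ³=-23121/13568

  seg 0: a=-2 b=4741/636 c=0 d=-1561/636
  seg 1: a=3 b=29/318 c=-1561/212 d=2081/636
  seg 2: a=-1 b=-3065/636 c=130/53 d=-203/636
  seg 3: a=-2 b=407/318 c=-89/212 d=89/636
S(21/4) = -23121/13568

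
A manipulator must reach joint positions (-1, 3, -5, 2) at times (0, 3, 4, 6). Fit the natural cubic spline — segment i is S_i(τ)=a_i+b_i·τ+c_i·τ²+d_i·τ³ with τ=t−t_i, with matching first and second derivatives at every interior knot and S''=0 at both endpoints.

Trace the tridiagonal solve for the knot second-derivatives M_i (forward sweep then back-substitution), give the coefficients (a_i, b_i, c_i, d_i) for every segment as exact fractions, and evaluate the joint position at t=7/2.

  seg 0: a=-1 b=1591/282 c=0 d=-45/94
  seg 1: a=3 b=-1027/141 c=-405/94 d=1013/282
  seg 2: a=-5 b=-1445/282 c=304/47 d=-152/141
S(7/2) = -955/752

Δ: Δ0=4/3, Δ1=-8, Δ2=7/2
row 1: diag=8, rhs=-56; c'=1/8, d'=-7
row 2: denom=6−1·1/8=47/8; d'=(69−1·-7)/(47/8)=608/47
back: M2=608/47
back: M1=-7−1/8·608/47=-405/47
M: M0=0, M1=-405/47, M2=608/47, M3=0
seg 0: a=-1, c=M0/2=0, d=(M1−M0)/(6·3)=-45/94, b=Δ0−h0·(2M0+M1)/6=1591/282
seg 1: a=3, c=M1/2=-405/94, d=(M2−M1)/(6·1)=1013/282, b=Δ1−h1·(2M1+M2)/6=-1027/141
seg 2: a=-5, c=M2/2=304/47, d=(M3−M2)/(6·2)=-152/141, b=Δ2−h2·(2M2+M3)/6=-1445/282
t_q=7/2 → seg 1, τ=1/2; S=3+-1027/141·τ+-405/94·τ²+1013/282·τ³=-955/752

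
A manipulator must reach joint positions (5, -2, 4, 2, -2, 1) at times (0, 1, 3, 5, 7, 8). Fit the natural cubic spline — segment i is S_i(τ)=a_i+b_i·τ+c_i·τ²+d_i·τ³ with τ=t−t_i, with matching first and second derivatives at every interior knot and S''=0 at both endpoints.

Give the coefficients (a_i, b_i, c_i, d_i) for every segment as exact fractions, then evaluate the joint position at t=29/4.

Δ: Δ0=-7, Δ1=3, Δ2=-1, Δ3=-2, Δ4=3
row 1: diag=6, rhs=60; c'=1/3, d'=10
row 2: denom=8−2·1/3=22/3; d'=(-24−2·10)/(22/3)=-6
row 3: denom=8−2·3/11=82/11; d'=(-6−2·-6)/(82/11)=33/41
row 4: denom=6−2·11/41=224/41; d'=(30−2·33/41)/(224/41)=291/56
back: M4=291/56
back: M3=33/41−11/41·291/56=-33/56
back: M2=-6−3/11·-33/56=-327/56
back: M1=10−1/3·-327/56=669/56
M: M0=0, M1=669/56, M2=-327/56, M3=-33/56, M4=291/56, M5=0
seg 0: a=5, c=M0/2=0, d=(M1−M0)/(6·1)=223/112, b=Δ0−h0·(2M0+M1)/6=-1007/112
seg 1: a=-2, c=M1/2=669/112, d=(M2−M1)/(6·2)=-83/56, b=Δ1−h1·(2M1+M2)/6=-169/56
seg 2: a=4, c=M2/2=-327/112, d=(M3−M2)/(6·2)=7/16, b=Δ2−h2·(2M2+M3)/6=173/56
seg 3: a=2, c=M3/2=-33/112, d=(M4−M3)/(6·2)=27/56, b=Δ3−h3·(2M3+M4)/6=-187/56
seg 4: a=-2, c=M4/2=291/112, d=(M5−M4)/(6·1)=-97/112, b=Δ4−h4·(2M4+M5)/6=71/56
t_q=29/4 → seg 4, τ=1/4; S=-2+71/56·τ+291/112·τ²+-97/112·τ³=-1571/1024

  seg 0: a=5 b=-1007/112 c=0 d=223/112
  seg 1: a=-2 b=-169/56 c=669/112 d=-83/56
  seg 2: a=4 b=173/56 c=-327/112 d=7/16
  seg 3: a=2 b=-187/56 c=-33/112 d=27/56
  seg 4: a=-2 b=71/56 c=291/112 d=-97/112
S(29/4) = -1571/1024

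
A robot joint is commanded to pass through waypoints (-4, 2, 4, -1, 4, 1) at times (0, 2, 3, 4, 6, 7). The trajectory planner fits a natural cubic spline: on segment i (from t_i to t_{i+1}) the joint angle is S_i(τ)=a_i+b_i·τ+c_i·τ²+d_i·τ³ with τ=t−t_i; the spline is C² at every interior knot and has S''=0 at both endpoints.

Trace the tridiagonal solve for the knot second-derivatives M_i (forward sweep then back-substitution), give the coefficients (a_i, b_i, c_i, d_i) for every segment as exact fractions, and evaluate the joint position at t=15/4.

Δ: Δ0=3, Δ1=2, Δ2=-5, Δ3=5/2, Δ4=-3
row 1: diag=6, rhs=-6; c'=1/6, d'=-1
row 2: denom=4−1·1/6=23/6; d'=(-42−1·-1)/(23/6)=-246/23
row 3: denom=6−1·6/23=132/23; d'=(45−1·-246/23)/(132/23)=427/44
row 4: denom=6−2·23/66=175/33; d'=(-33−2·427/44)/(175/33)=-3459/350
back: M4=-3459/350
back: M3=427/44−23/66·-3459/350=2301/175
back: M2=-246/23−6/23·2301/175=-2472/175
back: M1=-1−1/6·-2472/175=237/175
M: M0=0, M1=237/175, M2=-2472/175, M3=2301/175, M4=-3459/350, M5=0
seg 0: a=-4, c=M0/2=0, d=(M1−M0)/(6·2)=79/700, b=Δ0−h0·(2M0+M1)/6=446/175
seg 1: a=2, c=M1/2=237/350, d=(M2−M1)/(6·1)=-129/50, b=Δ1−h1·(2M1+M2)/6=683/175
seg 2: a=4, c=M2/2=-1236/175, d=(M3−M2)/(6·1)=1591/350, b=Δ2−h2·(2M2+M3)/6=-869/350
seg 3: a=-1, c=M3/2=2301/350, d=(M4−M3)/(6·2)=-2687/1400, b=Δ3−h3·(2M3+M4)/6=-104/35
seg 4: a=4, c=M4/2=-3459/700, d=(M5−M4)/(6·1)=1153/700, b=Δ4−h4·(2M4+M5)/6=103/350
t_q=15/4 → seg 2, τ=3/4; S=4+-869/350·τ+-1236/175·τ²+1591/350·τ³=1853/22400

  seg 0: a=-4 b=446/175 c=0 d=79/700
  seg 1: a=2 b=683/175 c=237/350 d=-129/50
  seg 2: a=4 b=-869/350 c=-1236/175 d=1591/350
  seg 3: a=-1 b=-104/35 c=2301/350 d=-2687/1400
  seg 4: a=4 b=103/350 c=-3459/700 d=1153/700
S(15/4) = 1853/22400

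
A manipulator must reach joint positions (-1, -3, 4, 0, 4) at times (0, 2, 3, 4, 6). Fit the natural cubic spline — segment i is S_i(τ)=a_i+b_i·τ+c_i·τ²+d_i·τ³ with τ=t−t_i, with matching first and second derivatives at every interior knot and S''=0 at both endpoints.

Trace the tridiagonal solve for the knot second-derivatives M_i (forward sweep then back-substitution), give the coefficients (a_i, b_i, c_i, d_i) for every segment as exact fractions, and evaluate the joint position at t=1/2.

  seg 0: a=-1 b=-161/33 c=0 d=32/33
  seg 1: a=-3 b=223/33 c=64/11 d=-184/33
  seg 2: a=4 b=5/3 c=-120/11 d=173/33
  seg 3: a=0 b=-146/33 c=53/11 d=-53/66
S(1/2) = -73/22

Δ: Δ0=-1, Δ1=7, Δ2=-4, Δ3=2
row 1: diag=6, rhs=48; c'=1/6, d'=8
row 2: denom=4−1·1/6=23/6; d'=(-66−1·8)/(23/6)=-444/23
row 3: denom=6−1·6/23=132/23; d'=(36−1·-444/23)/(132/23)=106/11
back: M3=106/11
back: M2=-444/23−6/23·106/11=-240/11
back: M1=8−1/6·-240/11=128/11
M: M0=0, M1=128/11, M2=-240/11, M3=106/11, M4=0
seg 0: a=-1, c=M0/2=0, d=(M1−M0)/(6·2)=32/33, b=Δ0−h0·(2M0+M1)/6=-161/33
seg 1: a=-3, c=M1/2=64/11, d=(M2−M1)/(6·1)=-184/33, b=Δ1−h1·(2M1+M2)/6=223/33
seg 2: a=4, c=M2/2=-120/11, d=(M3−M2)/(6·1)=173/33, b=Δ2−h2·(2M2+M3)/6=5/3
seg 3: a=0, c=M3/2=53/11, d=(M4−M3)/(6·2)=-53/66, b=Δ3−h3·(2M3+M4)/6=-146/33
t_q=1/2 → seg 0, τ=1/2; S=-1+-161/33·τ+0·τ²+32/33·τ³=-73/22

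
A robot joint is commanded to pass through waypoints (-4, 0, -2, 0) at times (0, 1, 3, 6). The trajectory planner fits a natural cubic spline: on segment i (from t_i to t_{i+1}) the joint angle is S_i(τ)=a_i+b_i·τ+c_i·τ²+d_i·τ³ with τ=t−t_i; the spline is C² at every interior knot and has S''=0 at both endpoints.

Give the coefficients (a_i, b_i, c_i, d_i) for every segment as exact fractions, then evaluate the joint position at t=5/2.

Δ: Δ0=4, Δ1=-1, Δ2=2/3
row 1: diag=6, rhs=-30; c'=1/3, d'=-5
row 2: denom=10−2·1/3=28/3; d'=(10−2·-5)/(28/3)=15/7
back: M2=15/7
back: M1=-5−1/3·15/7=-40/7
M: M0=0, M1=-40/7, M2=15/7, M3=0
seg 0: a=-4, c=M0/2=0, d=(M1−M0)/(6·1)=-20/21, b=Δ0−h0·(2M0+M1)/6=104/21
seg 1: a=0, c=M1/2=-20/7, d=(M2−M1)/(6·2)=55/84, b=Δ1−h1·(2M1+M2)/6=44/21
seg 2: a=-2, c=M2/2=15/14, d=(M3−M2)/(6·3)=-5/42, b=Δ2−h2·(2M2+M3)/6=-31/21
t_q=5/2 → seg 1, τ=3/2; S=0+44/21·τ+-20/7·τ²+55/84·τ³=-241/224

  seg 0: a=-4 b=104/21 c=0 d=-20/21
  seg 1: a=0 b=44/21 c=-20/7 d=55/84
  seg 2: a=-2 b=-31/21 c=15/14 d=-5/42
S(5/2) = -241/224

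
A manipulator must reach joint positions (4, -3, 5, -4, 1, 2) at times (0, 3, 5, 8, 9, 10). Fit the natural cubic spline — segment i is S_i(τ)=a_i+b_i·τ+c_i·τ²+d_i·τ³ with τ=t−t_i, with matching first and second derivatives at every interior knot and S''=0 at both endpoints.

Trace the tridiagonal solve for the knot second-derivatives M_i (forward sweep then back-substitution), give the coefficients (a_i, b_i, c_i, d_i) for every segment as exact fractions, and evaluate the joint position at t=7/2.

  seg 0: a=4 b=-1105/218 c=0 d=1789/5886
  seg 1: a=-3 b=342/109 c=1789/654 d=-1507/1308
  seg 2: a=5 b=83/327 c=-1366/327 d=3034/2943
  seg 3: a=-4 b=989/327 c=556/109 d=-1022/327
  seg 4: a=1 b=1259/327 c=-466/109 d=466/327
S(7/2) = -3109/3488

Δ: Δ0=-7/3, Δ1=4, Δ2=-3, Δ3=5, Δ4=1
row 1: diag=10, rhs=38; c'=1/5, d'=19/5
row 2: denom=10−2·1/5=48/5; d'=(-42−2·19/5)/(48/5)=-31/6
row 3: denom=8−3·5/16=113/16; d'=(48−3·-31/6)/(113/16)=1016/113
row 4: denom=4−1·16/113=436/113; d'=(-24−1·1016/113)/(436/113)=-932/109
back: M4=-932/109
back: M3=1016/113−16/113·-932/109=1112/109
back: M2=-31/6−5/16·1112/109=-2732/327
back: M1=19/5−1/5·-2732/327=1789/327
M: M0=0, M1=1789/327, M2=-2732/327, M3=1112/109, M4=-932/109, M5=0
seg 0: a=4, c=M0/2=0, d=(M1−M0)/(6·3)=1789/5886, b=Δ0−h0·(2M0+M1)/6=-1105/218
seg 1: a=-3, c=M1/2=1789/654, d=(M2−M1)/(6·2)=-1507/1308, b=Δ1−h1·(2M1+M2)/6=342/109
seg 2: a=5, c=M2/2=-1366/327, d=(M3−M2)/(6·3)=3034/2943, b=Δ2−h2·(2M2+M3)/6=83/327
seg 3: a=-4, c=M3/2=556/109, d=(M4−M3)/(6·1)=-1022/327, b=Δ3−h3·(2M3+M4)/6=989/327
seg 4: a=1, c=M4/2=-466/109, d=(M5−M4)/(6·1)=466/327, b=Δ4−h4·(2M4+M5)/6=1259/327
t_q=7/2 → seg 1, τ=1/2; S=-3+342/109·τ+1789/654·τ²+-1507/1308·τ³=-3109/3488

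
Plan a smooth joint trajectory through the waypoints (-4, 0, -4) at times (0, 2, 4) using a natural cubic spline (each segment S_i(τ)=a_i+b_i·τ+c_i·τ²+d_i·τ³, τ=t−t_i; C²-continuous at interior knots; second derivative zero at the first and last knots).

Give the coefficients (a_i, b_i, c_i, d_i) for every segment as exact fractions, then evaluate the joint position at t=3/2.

Δ: Δ0=2, Δ1=-2
row 1: diag=8, rhs=-24; c'=1/4, d'=-3
back: M1=-3
M: M0=0, M1=-3, M2=0
seg 0: a=-4, c=M0/2=0, d=(M1−M0)/(6·2)=-1/4, b=Δ0−h0·(2M0+M1)/6=3
seg 1: a=0, c=M1/2=-3/2, d=(M2−M1)/(6·2)=1/4, b=Δ1−h1·(2M1+M2)/6=0
t_q=3/2 → seg 0, τ=3/2; S=-4+3·τ+0·τ²+-1/4·τ³=-11/32

  seg 0: a=-4 b=3 c=0 d=-1/4
  seg 1: a=0 b=0 c=-3/2 d=1/4
S(3/2) = -11/32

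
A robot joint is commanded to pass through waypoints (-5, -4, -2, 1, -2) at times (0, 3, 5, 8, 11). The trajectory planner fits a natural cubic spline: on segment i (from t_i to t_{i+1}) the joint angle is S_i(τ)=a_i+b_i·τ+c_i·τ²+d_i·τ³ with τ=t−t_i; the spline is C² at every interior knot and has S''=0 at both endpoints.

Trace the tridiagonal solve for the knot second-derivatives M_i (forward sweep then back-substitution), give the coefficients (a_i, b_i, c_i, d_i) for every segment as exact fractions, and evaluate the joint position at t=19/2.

Δ: Δ0=1/3, Δ1=1, Δ2=1, Δ3=-1
row 1: diag=10, rhs=4; c'=1/5, d'=2/5
row 2: denom=10−2·1/5=48/5; d'=(0−2·2/5)/(48/5)=-1/12
row 3: denom=12−3·5/16=177/16; d'=(-12−3·-1/12)/(177/16)=-188/177
back: M3=-188/177
back: M2=-1/12−5/16·-188/177=44/177
back: M1=2/5−1/5·44/177=62/177
M: M0=0, M1=62/177, M2=44/177, M3=-188/177, M4=0
seg 0: a=-5, c=M0/2=0, d=(M1−M0)/(6·3)=31/1593, b=Δ0−h0·(2M0+M1)/6=28/177
seg 1: a=-4, c=M1/2=31/177, d=(M2−M1)/(6·2)=-1/118, b=Δ1−h1·(2M1+M2)/6=121/177
seg 2: a=-2, c=M2/2=22/177, d=(M3−M2)/(6·3)=-116/1593, b=Δ2−h2·(2M2+M3)/6=227/177
seg 3: a=1, c=M3/2=-94/177, d=(M4−M3)/(6·3)=94/1593, b=Δ3−h3·(2M3+M4)/6=11/177
t_q=19/2 → seg 3, τ=3/2; S=1+11/177·τ+-94/177·τ²+94/1593·τ³=23/236

  seg 0: a=-5 b=28/177 c=0 d=31/1593
  seg 1: a=-4 b=121/177 c=31/177 d=-1/118
  seg 2: a=-2 b=227/177 c=22/177 d=-116/1593
  seg 3: a=1 b=11/177 c=-94/177 d=94/1593
S(19/2) = 23/236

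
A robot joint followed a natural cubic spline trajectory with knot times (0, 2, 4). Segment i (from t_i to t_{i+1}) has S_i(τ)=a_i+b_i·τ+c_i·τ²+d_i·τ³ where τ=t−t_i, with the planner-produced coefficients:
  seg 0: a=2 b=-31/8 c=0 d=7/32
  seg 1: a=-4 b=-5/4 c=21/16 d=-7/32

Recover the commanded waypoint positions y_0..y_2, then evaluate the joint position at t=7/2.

y_0 = S_0(0) = a_0 = 2
y_1 = S_1(0) = a_1 = -4
y_2 = S_1(2) = -3
t_q=7/2 is in segment 1 (τ=3/2); S_1(τ)=-937/256

y_0=2 y_1=-4 y_2=-3
S(7/2) = -937/256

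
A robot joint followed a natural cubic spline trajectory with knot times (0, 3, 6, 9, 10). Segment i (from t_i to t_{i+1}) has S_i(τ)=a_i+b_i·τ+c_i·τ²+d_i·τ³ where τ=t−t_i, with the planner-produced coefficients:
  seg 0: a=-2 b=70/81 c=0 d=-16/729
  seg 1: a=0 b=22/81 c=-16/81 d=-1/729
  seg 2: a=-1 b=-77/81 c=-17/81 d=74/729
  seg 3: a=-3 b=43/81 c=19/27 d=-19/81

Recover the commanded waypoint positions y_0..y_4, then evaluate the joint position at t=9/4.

y_0 = S_0(0) = a_0 = -2
y_1 = S_1(0) = a_1 = 0
y_2 = S_2(0) = a_2 = -1
y_3 = S_3(0) = a_3 = -3
y_4 = S_3(1) = -2
t_q=9/4 is in segment 0 (τ=9/4); S_0(τ)=-11/36

y_0=-2 y_1=0 y_2=-1 y_3=-3 y_4=-2
S(9/4) = -11/36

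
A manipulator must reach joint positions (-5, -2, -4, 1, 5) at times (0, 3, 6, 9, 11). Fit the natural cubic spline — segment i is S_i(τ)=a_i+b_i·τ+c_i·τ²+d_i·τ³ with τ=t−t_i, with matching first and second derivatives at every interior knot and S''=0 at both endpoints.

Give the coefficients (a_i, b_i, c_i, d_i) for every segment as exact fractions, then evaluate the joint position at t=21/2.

  seg 0: a=-5 b=37/23 c=0 d=-14/207
  seg 1: a=-2 b=-5/23 c=-14/23 d=95/621
  seg 2: a=-4 b=6/23 c=53/69 d=-62/621
  seg 3: a=1 b=50/23 c=-3/23 d=1/46
S(21/2) = 1487/368

Δ: Δ0=1, Δ1=-2/3, Δ2=5/3, Δ3=2
row 1: diag=12, rhs=-10; c'=1/4, d'=-5/6
row 2: denom=12−3·1/4=45/4; d'=(14−3·-5/6)/(45/4)=22/15
row 3: denom=10−3·4/15=46/5; d'=(2−3·22/15)/(46/5)=-6/23
back: M3=-6/23
back: M2=22/15−4/15·-6/23=106/69
back: M1=-5/6−1/4·106/69=-28/23
M: M0=0, M1=-28/23, M2=106/69, M3=-6/23, M4=0
seg 0: a=-5, c=M0/2=0, d=(M1−M0)/(6·3)=-14/207, b=Δ0−h0·(2M0+M1)/6=37/23
seg 1: a=-2, c=M1/2=-14/23, d=(M2−M1)/(6·3)=95/621, b=Δ1−h1·(2M1+M2)/6=-5/23
seg 2: a=-4, c=M2/2=53/69, d=(M3−M2)/(6·3)=-62/621, b=Δ2−h2·(2M2+M3)/6=6/23
seg 3: a=1, c=M3/2=-3/23, d=(M4−M3)/(6·2)=1/46, b=Δ3−h3·(2M3+M4)/6=50/23
t_q=21/2 → seg 3, τ=3/2; S=1+50/23·τ+-3/23·τ²+1/46·τ³=1487/368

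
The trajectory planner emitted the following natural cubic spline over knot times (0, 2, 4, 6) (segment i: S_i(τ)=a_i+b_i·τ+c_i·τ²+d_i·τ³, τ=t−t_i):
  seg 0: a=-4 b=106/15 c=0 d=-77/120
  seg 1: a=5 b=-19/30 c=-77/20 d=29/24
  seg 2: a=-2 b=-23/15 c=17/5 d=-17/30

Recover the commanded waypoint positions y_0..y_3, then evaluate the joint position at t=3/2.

y_0=-4 y_1=5 y_2=-2 y_3=4
S(3/2) = 1419/320

y_0 = S_0(0) = a_0 = -4
y_1 = S_1(0) = a_1 = 5
y_2 = S_2(0) = a_2 = -2
y_3 = S_2(2) = 4
t_q=3/2 is in segment 0 (τ=3/2); S_0(τ)=1419/320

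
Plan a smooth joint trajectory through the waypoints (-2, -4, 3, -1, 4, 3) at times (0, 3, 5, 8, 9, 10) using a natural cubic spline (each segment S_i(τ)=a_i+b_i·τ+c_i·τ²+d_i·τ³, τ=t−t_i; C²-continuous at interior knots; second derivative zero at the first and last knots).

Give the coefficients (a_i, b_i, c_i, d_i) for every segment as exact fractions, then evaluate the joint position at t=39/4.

  seg 0: a=-2 b=-829/327 c=0 d=611/2943
  seg 1: a=-4 b=1004/327 c=611/327 d=-721/872
  seg 2: a=3 b=407/654 c=-4045/1308 d=9577/11772
  seg 3: a=-1 b=5275/1308 c=461/109 d=-4267/1308
  seg 4: a=4 b=1769/654 c=-2423/436 d=2423/1308
S(39/4) = 102803/27904

Δ: Δ0=-2/3, Δ1=7/2, Δ2=-4/3, Δ3=5, Δ4=-1
row 1: diag=10, rhs=25; c'=1/5, d'=5/2
row 2: denom=10−2·1/5=48/5; d'=(-29−2·5/2)/(48/5)=-85/24
row 3: denom=8−3·5/16=113/16; d'=(38−3·-85/24)/(113/16)=778/113
row 4: denom=4−1·16/113=436/113; d'=(-36−1·778/113)/(436/113)=-2423/218
back: M4=-2423/218
back: M3=778/113−16/113·-2423/218=922/109
back: M2=-85/24−5/16·922/109=-4045/654
back: M1=5/2−1/5·-4045/654=1222/327
M: M0=0, M1=1222/327, M2=-4045/654, M3=922/109, M4=-2423/218, M5=0
seg 0: a=-2, c=M0/2=0, d=(M1−M0)/(6·3)=611/2943, b=Δ0−h0·(2M0+M1)/6=-829/327
seg 1: a=-4, c=M1/2=611/327, d=(M2−M1)/(6·2)=-721/872, b=Δ1−h1·(2M1+M2)/6=1004/327
seg 2: a=3, c=M2/2=-4045/1308, d=(M3−M2)/(6·3)=9577/11772, b=Δ2−h2·(2M2+M3)/6=407/654
seg 3: a=-1, c=M3/2=461/109, d=(M4−M3)/(6·1)=-4267/1308, b=Δ3−h3·(2M3+M4)/6=5275/1308
seg 4: a=4, c=M4/2=-2423/436, d=(M5−M4)/(6·1)=2423/1308, b=Δ4−h4·(2M4+M5)/6=1769/654
t_q=39/4 → seg 4, τ=3/4; S=4+1769/654·τ+-2423/436·τ²+2423/1308·τ³=102803/27904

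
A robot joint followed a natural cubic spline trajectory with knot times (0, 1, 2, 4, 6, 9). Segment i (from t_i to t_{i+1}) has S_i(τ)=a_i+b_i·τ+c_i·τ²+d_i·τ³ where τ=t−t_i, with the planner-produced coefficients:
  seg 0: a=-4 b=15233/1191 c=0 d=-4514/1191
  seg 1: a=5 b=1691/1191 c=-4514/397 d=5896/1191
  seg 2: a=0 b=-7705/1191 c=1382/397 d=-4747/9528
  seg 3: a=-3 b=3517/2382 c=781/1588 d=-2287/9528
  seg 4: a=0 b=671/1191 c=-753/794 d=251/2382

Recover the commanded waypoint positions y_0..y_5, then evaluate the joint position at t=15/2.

y_0 = S_0(0) = a_0 = -4
y_1 = S_1(0) = a_1 = 5
y_2 = S_2(0) = a_2 = 0
y_3 = S_3(0) = a_3 = -3
y_4 = S_4(0) = a_4 = 0
y_5 = S_4(3) = -4
t_q=15/2 is in segment 4 (τ=3/2); S_4(τ)=-5927/6352

y_0=-4 y_1=5 y_2=0 y_3=-3 y_4=0 y_5=-4
S(15/2) = -5927/6352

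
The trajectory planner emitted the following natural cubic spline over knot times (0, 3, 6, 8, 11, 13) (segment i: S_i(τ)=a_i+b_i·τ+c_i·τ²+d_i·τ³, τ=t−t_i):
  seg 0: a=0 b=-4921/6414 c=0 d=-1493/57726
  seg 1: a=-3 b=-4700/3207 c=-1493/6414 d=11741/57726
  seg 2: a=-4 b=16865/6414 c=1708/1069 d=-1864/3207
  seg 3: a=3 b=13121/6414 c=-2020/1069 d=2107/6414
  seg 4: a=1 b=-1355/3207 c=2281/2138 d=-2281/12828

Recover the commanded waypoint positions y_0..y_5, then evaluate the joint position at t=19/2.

y_0=0 y_1=-3 y_2=-4 y_3=3 y_4=1 y_5=3
S(19/2) = 50039/17104

y_0 = S_0(0) = a_0 = 0
y_1 = S_1(0) = a_1 = -3
y_2 = S_2(0) = a_2 = -4
y_3 = S_3(0) = a_3 = 3
y_4 = S_4(0) = a_4 = 1
y_5 = S_4(2) = 3
t_q=19/2 is in segment 3 (τ=3/2); S_3(τ)=50039/17104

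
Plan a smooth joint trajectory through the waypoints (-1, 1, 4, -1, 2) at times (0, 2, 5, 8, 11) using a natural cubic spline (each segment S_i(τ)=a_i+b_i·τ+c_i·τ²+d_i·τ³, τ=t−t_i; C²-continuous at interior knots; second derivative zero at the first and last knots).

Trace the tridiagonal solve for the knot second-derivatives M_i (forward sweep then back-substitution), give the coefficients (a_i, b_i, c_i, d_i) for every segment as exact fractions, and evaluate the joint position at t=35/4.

Δ: Δ0=1, Δ1=1, Δ2=-5/3, Δ3=1
row 1: diag=10, rhs=0; c'=3/10, d'=0
row 2: denom=12−3·3/10=111/10; d'=(-16−3·0)/(111/10)=-160/111
row 3: denom=12−3·10/37=414/37; d'=(16−3·-160/111)/(414/37)=376/207
back: M3=376/207
back: M2=-160/111−10/37·376/207=-400/207
back: M1=0−3/10·-400/207=40/69
M: M0=0, M1=40/69, M2=-400/207, M3=376/207, M4=0
seg 0: a=-1, c=M0/2=0, d=(M1−M0)/(6·2)=10/207, b=Δ0−h0·(2M0+M1)/6=167/207
seg 1: a=1, c=M1/2=20/69, d=(M2−M1)/(6·3)=-260/1863, b=Δ1−h1·(2M1+M2)/6=287/207
seg 2: a=4, c=M2/2=-200/207, d=(M3−M2)/(6·3)=388/1863, b=Δ2−h2·(2M2+M3)/6=-133/207
seg 3: a=-1, c=M3/2=188/207, d=(M4−M3)/(6·3)=-188/1863, b=Δ3−h3·(2M3+M4)/6=-169/207
t_q=35/4 → seg 3, τ=3/4; S=-1+-169/207·τ+188/207·τ²+-188/1863·τ³=-421/368

  seg 0: a=-1 b=167/207 c=0 d=10/207
  seg 1: a=1 b=287/207 c=20/69 d=-260/1863
  seg 2: a=4 b=-133/207 c=-200/207 d=388/1863
  seg 3: a=-1 b=-169/207 c=188/207 d=-188/1863
S(35/4) = -421/368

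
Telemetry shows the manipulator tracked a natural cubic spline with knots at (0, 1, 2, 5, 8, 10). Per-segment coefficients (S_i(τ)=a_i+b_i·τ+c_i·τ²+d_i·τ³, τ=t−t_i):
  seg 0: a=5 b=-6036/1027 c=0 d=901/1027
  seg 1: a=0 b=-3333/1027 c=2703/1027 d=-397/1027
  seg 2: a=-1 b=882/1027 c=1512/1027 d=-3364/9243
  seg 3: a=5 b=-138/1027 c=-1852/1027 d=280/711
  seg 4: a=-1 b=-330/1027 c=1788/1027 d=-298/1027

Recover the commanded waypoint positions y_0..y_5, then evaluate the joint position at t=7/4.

y_0=5 y_1=0 y_2=-1 y_3=5 y_4=-1 y_5=3
S(7/4) = -73395/65728

y_0 = S_0(0) = a_0 = 5
y_1 = S_1(0) = a_1 = 0
y_2 = S_2(0) = a_2 = -1
y_3 = S_3(0) = a_3 = 5
y_4 = S_4(0) = a_4 = -1
y_5 = S_4(2) = 3
t_q=7/4 is in segment 1 (τ=3/4); S_1(τ)=-73395/65728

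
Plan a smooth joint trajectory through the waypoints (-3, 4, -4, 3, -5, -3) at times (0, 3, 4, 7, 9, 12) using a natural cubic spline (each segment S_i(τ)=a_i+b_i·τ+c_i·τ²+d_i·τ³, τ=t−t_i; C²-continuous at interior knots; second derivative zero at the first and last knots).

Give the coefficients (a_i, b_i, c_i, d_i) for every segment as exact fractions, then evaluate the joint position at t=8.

Δ: Δ0=7/3, Δ1=-8, Δ2=7/3, Δ3=-4, Δ4=2/3
row 1: diag=8, rhs=-62; c'=1/8, d'=-31/4
row 2: denom=8−1·1/8=63/8; d'=(62−1·-31/4)/(63/8)=62/7
row 3: denom=10−3·8/21=62/7; d'=(-38−3·62/7)/(62/7)=-226/31
row 4: denom=10−2·7/31=296/31; d'=(28−2·-226/31)/(296/31)=165/37
back: M4=165/37
back: M3=-226/31−7/31·165/37=-307/37
back: M2=62/7−8/21·-307/37=1334/111
back: M1=-31/4−1/8·1334/111=-1027/111
M: M0=0, M1=-1027/111, M2=1334/111, M3=-307/37, M4=165/37, M5=0
seg 0: a=-3, c=M0/2=0, d=(M1−M0)/(6·3)=-1027/1998, b=Δ0−h0·(2M0+M1)/6=515/74
seg 1: a=4, c=M1/2=-1027/222, d=(M2−M1)/(6·1)=787/222, b=Δ1−h1·(2M1+M2)/6=-256/37
seg 2: a=-4, c=M2/2=667/111, d=(M3−M2)/(6·3)=-2255/1998, b=Δ2−h2·(2M2+M3)/6=-1229/222
seg 3: a=3, c=M3/2=-307/74, d=(M4−M3)/(6·2)=118/111, b=Δ3−h3·(2M3+M4)/6=5/111
seg 4: a=-5, c=M4/2=165/74, d=(M5−M4)/(6·3)=-55/222, b=Δ4−h4·(2M4+M5)/6=-421/111
t_q=8 → seg 3, τ=1; S=3+5/111·τ+-307/74·τ²+118/111·τ³=-3/74

  seg 0: a=-3 b=515/74 c=0 d=-1027/1998
  seg 1: a=4 b=-256/37 c=-1027/222 d=787/222
  seg 2: a=-4 b=-1229/222 c=667/111 d=-2255/1998
  seg 3: a=3 b=5/111 c=-307/74 d=118/111
  seg 4: a=-5 b=-421/111 c=165/74 d=-55/222
S(8) = -3/74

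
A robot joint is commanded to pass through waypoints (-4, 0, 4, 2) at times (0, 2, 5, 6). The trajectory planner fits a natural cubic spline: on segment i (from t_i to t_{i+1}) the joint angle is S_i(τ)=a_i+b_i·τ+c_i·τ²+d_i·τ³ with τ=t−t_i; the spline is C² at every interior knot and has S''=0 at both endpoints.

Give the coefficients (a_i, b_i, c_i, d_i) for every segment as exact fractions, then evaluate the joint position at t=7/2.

  seg 0: a=-4 b=398/213 c=0 d=7/213
  seg 1: a=0 b=482/213 c=14/71 d=-12/71
  seg 2: a=4 b=-238/213 c=-94/71 d=94/213
S(7/2) = 232/71

Δ: Δ0=2, Δ1=4/3, Δ2=-2
row 1: diag=10, rhs=-4; c'=3/10, d'=-2/5
row 2: denom=8−3·3/10=71/10; d'=(-20−3·-2/5)/(71/10)=-188/71
back: M2=-188/71
back: M1=-2/5−3/10·-188/71=28/71
M: M0=0, M1=28/71, M2=-188/71, M3=0
seg 0: a=-4, c=M0/2=0, d=(M1−M0)/(6·2)=7/213, b=Δ0−h0·(2M0+M1)/6=398/213
seg 1: a=0, c=M1/2=14/71, d=(M2−M1)/(6·3)=-12/71, b=Δ1−h1·(2M1+M2)/6=482/213
seg 2: a=4, c=M2/2=-94/71, d=(M3−M2)/(6·1)=94/213, b=Δ2−h2·(2M2+M3)/6=-238/213
t_q=7/2 → seg 1, τ=3/2; S=0+482/213·τ+14/71·τ²+-12/71·τ³=232/71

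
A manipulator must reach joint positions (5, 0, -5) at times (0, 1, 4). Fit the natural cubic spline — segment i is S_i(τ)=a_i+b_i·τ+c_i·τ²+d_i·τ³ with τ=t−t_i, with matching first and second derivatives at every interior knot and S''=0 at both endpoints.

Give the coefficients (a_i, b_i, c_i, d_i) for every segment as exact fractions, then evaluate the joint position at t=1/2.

Δ: Δ0=-5, Δ1=-5/3
row 1: diag=8, rhs=20; c'=3/8, d'=5/2
back: M1=5/2
M: M0=0, M1=5/2, M2=0
seg 0: a=5, c=M0/2=0, d=(M1−M0)/(6·1)=5/12, b=Δ0−h0·(2M0+M1)/6=-65/12
seg 1: a=0, c=M1/2=5/4, d=(M2−M1)/(6·3)=-5/36, b=Δ1−h1·(2M1+M2)/6=-25/6
t_q=1/2 → seg 0, τ=1/2; S=5+-65/12·τ+0·τ²+5/12·τ³=75/32

  seg 0: a=5 b=-65/12 c=0 d=5/12
  seg 1: a=0 b=-25/6 c=5/4 d=-5/36
S(1/2) = 75/32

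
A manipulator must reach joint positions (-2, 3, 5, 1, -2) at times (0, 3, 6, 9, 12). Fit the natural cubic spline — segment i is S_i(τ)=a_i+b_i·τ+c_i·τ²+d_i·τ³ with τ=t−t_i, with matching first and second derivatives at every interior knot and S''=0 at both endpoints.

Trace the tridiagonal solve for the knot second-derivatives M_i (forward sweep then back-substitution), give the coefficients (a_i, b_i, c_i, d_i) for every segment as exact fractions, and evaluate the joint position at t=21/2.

  seg 0: a=-2 b=25/14 c=0 d=-5/378
  seg 1: a=3 b=10/7 c=-5/42 d=-17/378
  seg 2: a=5 b=-1/2 c=-11/21 d=31/378
  seg 3: a=1 b=-10/7 c=3/14 d=-1/42
S(21/2) = -83/112

Δ: Δ0=5/3, Δ1=2/3, Δ2=-4/3, Δ3=-1
row 1: diag=12, rhs=-6; c'=1/4, d'=-1/2
row 2: denom=12−3·1/4=45/4; d'=(-12−3·-1/2)/(45/4)=-14/15
row 3: denom=12−3·4/15=56/5; d'=(2−3·-14/15)/(56/5)=3/7
back: M3=3/7
back: M2=-14/15−4/15·3/7=-22/21
back: M1=-1/2−1/4·-22/21=-5/21
M: M0=0, M1=-5/21, M2=-22/21, M3=3/7, M4=0
seg 0: a=-2, c=M0/2=0, d=(M1−M0)/(6·3)=-5/378, b=Δ0−h0·(2M0+M1)/6=25/14
seg 1: a=3, c=M1/2=-5/42, d=(M2−M1)/(6·3)=-17/378, b=Δ1−h1·(2M1+M2)/6=10/7
seg 2: a=5, c=M2/2=-11/21, d=(M3−M2)/(6·3)=31/378, b=Δ2−h2·(2M2+M3)/6=-1/2
seg 3: a=1, c=M3/2=3/14, d=(M4−M3)/(6·3)=-1/42, b=Δ3−h3·(2M3+M4)/6=-10/7
t_q=21/2 → seg 3, τ=3/2; S=1+-10/7·τ+3/14·τ²+-1/42·τ³=-83/112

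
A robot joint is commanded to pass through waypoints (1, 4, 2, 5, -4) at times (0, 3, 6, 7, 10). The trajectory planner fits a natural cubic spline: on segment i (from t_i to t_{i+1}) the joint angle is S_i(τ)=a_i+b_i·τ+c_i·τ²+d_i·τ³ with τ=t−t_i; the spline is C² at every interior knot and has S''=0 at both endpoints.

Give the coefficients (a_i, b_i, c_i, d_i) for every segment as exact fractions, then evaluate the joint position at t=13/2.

  seg 0: a=1 b=439/228 c=0 d=-211/2052
  seg 1: a=4 b=-97/114 c=-211/228 d=25/76
  seg 2: a=2 b=565/228 c=116/57 d=-115/76
  seg 3: a=5 b=229/114 c=-571/228 d=571/2052
S(13/2) = 6491/1824

Δ: Δ0=1, Δ1=-2/3, Δ2=3, Δ3=-3
row 1: diag=12, rhs=-10; c'=1/4, d'=-5/6
row 2: denom=8−3·1/4=29/4; d'=(22−3·-5/6)/(29/4)=98/29
row 3: denom=8−1·4/29=228/29; d'=(-36−1·98/29)/(228/29)=-571/114
back: M3=-571/114
back: M2=98/29−4/29·-571/114=232/57
back: M1=-5/6−1/4·232/57=-211/114
M: M0=0, M1=-211/114, M2=232/57, M3=-571/114, M4=0
seg 0: a=1, c=M0/2=0, d=(M1−M0)/(6·3)=-211/2052, b=Δ0−h0·(2M0+M1)/6=439/228
seg 1: a=4, c=M1/2=-211/228, d=(M2−M1)/(6·3)=25/76, b=Δ1−h1·(2M1+M2)/6=-97/114
seg 2: a=2, c=M2/2=116/57, d=(M3−M2)/(6·1)=-115/76, b=Δ2−h2·(2M2+M3)/6=565/228
seg 3: a=5, c=M3/2=-571/228, d=(M4−M3)/(6·3)=571/2052, b=Δ3−h3·(2M3+M4)/6=229/114
t_q=13/2 → seg 2, τ=1/2; S=2+565/228·τ+116/57·τ²+-115/76·τ³=6491/1824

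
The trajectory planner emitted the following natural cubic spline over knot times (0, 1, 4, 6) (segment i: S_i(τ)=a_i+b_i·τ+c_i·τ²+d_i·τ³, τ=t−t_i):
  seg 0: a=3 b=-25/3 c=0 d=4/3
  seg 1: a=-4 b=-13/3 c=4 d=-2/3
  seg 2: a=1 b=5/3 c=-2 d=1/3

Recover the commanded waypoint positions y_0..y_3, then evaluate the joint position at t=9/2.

y_0 = S_0(0) = a_0 = 3
y_1 = S_1(0) = a_1 = -4
y_2 = S_2(0) = a_2 = 1
y_3 = S_2(2) = -1
t_q=9/2 is in segment 2 (τ=1/2); S_2(τ)=11/8

y_0=3 y_1=-4 y_2=1 y_3=-1
S(9/2) = 11/8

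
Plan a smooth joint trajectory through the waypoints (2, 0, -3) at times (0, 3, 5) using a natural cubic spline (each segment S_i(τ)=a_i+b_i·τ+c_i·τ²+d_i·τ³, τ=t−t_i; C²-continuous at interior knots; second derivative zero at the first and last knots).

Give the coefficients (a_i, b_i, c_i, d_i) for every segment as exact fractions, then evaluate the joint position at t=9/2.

  seg 0: a=2 b=-5/12 c=0 d=-1/36
  seg 1: a=0 b=-7/6 c=-1/4 d=1/24
S(9/2) = -139/64

Δ: Δ0=-2/3, Δ1=-3/2
row 1: diag=10, rhs=-5; c'=1/5, d'=-1/2
back: M1=-1/2
M: M0=0, M1=-1/2, M2=0
seg 0: a=2, c=M0/2=0, d=(M1−M0)/(6·3)=-1/36, b=Δ0−h0·(2M0+M1)/6=-5/12
seg 1: a=0, c=M1/2=-1/4, d=(M2−M1)/(6·2)=1/24, b=Δ1−h1·(2M1+M2)/6=-7/6
t_q=9/2 → seg 1, τ=3/2; S=0+-7/6·τ+-1/4·τ²+1/24·τ³=-139/64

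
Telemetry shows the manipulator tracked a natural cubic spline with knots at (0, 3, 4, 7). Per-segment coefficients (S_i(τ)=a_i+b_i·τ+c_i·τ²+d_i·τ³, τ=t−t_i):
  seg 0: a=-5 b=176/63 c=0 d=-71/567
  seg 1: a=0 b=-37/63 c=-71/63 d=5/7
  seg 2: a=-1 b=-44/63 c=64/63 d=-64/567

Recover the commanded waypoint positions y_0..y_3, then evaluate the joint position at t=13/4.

y_0=-5 y_1=0 y_2=-1 y_3=3
S(13/4) = -277/1344

y_0 = S_0(0) = a_0 = -5
y_1 = S_1(0) = a_1 = 0
y_2 = S_2(0) = a_2 = -1
y_3 = S_2(3) = 3
t_q=13/4 is in segment 1 (τ=1/4); S_1(τ)=-277/1344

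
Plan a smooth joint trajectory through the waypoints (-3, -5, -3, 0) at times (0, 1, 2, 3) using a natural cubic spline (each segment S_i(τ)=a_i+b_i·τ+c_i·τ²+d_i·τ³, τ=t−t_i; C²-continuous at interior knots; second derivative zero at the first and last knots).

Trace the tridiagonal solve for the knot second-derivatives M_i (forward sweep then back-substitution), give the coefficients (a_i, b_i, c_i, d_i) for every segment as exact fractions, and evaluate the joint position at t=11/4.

  seg 0: a=-3 b=-3 c=0 d=1
  seg 1: a=-5 b=0 c=3 d=-1
  seg 2: a=-3 b=3 c=0 d=0
S(11/4) = -3/4

Δ: Δ0=-2, Δ1=2, Δ2=3
row 1: diag=4, rhs=24; c'=1/4, d'=6
row 2: denom=4−1·1/4=15/4; d'=(6−1·6)/(15/4)=0
back: M2=0
back: M1=6−1/4·0=6
M: M0=0, M1=6, M2=0, M3=0
seg 0: a=-3, c=M0/2=0, d=(M1−M0)/(6·1)=1, b=Δ0−h0·(2M0+M1)/6=-3
seg 1: a=-5, c=M1/2=3, d=(M2−M1)/(6·1)=-1, b=Δ1−h1·(2M1+M2)/6=0
seg 2: a=-3, c=M2/2=0, d=(M3−M2)/(6·1)=0, b=Δ2−h2·(2M2+M3)/6=3
t_q=11/4 → seg 2, τ=3/4; S=-3+3·τ+0·τ²+0·τ³=-3/4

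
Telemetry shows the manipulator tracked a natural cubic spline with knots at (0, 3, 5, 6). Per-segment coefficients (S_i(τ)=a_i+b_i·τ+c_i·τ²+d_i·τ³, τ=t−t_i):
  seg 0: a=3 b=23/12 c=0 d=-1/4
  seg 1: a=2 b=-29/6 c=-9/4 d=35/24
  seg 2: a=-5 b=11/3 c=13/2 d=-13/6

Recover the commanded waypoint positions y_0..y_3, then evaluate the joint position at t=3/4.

y_0 = S_0(0) = a_0 = 3
y_1 = S_1(0) = a_1 = 2
y_2 = S_2(0) = a_2 = -5
y_3 = S_2(1) = 3
t_q=3/4 is in segment 0 (τ=3/4); S_0(τ)=1109/256

y_0=3 y_1=2 y_2=-5 y_3=3
S(3/4) = 1109/256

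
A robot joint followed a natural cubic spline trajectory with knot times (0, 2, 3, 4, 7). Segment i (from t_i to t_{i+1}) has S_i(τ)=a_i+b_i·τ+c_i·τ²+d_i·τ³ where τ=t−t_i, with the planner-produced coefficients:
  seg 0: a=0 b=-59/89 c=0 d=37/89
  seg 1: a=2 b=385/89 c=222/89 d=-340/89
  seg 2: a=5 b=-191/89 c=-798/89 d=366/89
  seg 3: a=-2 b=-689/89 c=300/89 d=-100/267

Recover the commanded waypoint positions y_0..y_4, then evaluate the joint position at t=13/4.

y_0 = S_0(0) = a_0 = 0
y_1 = S_1(0) = a_1 = 2
y_2 = S_2(0) = a_2 = 5
y_3 = S_3(0) = a_3 = -2
y_4 = S_3(3) = -5
t_q=13/4 is in segment 2 (τ=1/4); S_2(τ)=11299/2848

y_0=0 y_1=2 y_2=5 y_3=-2 y_4=-5
S(13/4) = 11299/2848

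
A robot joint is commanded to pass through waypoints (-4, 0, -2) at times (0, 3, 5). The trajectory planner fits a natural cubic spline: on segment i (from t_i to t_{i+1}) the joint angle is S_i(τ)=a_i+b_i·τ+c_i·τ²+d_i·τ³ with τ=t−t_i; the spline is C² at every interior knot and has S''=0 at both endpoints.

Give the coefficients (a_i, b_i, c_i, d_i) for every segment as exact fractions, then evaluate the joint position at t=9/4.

Δ: Δ0=4/3, Δ1=-1
row 1: diag=10, rhs=-14; c'=1/5, d'=-7/5
back: M1=-7/5
M: M0=0, M1=-7/5, M2=0
seg 0: a=-4, c=M0/2=0, d=(M1−M0)/(6·3)=-7/90, b=Δ0−h0·(2M0+M1)/6=61/30
seg 1: a=0, c=M1/2=-7/10, d=(M2−M1)/(6·2)=7/60, b=Δ1−h1·(2M1+M2)/6=-1/15
t_q=9/4 → seg 0, τ=9/4; S=-4+61/30·τ+0·τ²+-7/90·τ³=-199/640

  seg 0: a=-4 b=61/30 c=0 d=-7/90
  seg 1: a=0 b=-1/15 c=-7/10 d=7/60
S(9/4) = -199/640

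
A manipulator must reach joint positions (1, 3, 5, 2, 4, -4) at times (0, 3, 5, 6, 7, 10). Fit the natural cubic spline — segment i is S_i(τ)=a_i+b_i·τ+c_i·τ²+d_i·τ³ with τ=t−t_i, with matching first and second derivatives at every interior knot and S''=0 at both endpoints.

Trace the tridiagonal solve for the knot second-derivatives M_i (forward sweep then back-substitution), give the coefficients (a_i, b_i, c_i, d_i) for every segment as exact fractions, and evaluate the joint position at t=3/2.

  seg 0: a=1 b=-43/828 c=0 d=595/7452
  seg 1: a=3 b=871/414 c=595/828 d=-263/414
  seg 2: a=5 b=-365/138 c=-2561/828 d=2267/828
  seg 3: a=2 b=-511/828 c=1060/207 d=-691/276
  seg 4: a=4 b=875/414 c=-1979/828 d=1979/7452
S(3/2) = 877/736

Δ: Δ0=2/3, Δ1=1, Δ2=-3, Δ3=2, Δ4=-8/3
row 1: diag=10, rhs=2; c'=1/5, d'=1/5
row 2: denom=6−2·1/5=28/5; d'=(-24−2·1/5)/(28/5)=-61/14
row 3: denom=4−1·5/28=107/28; d'=(30−1·-61/14)/(107/28)=962/107
row 4: denom=8−1·28/107=828/107; d'=(-28−1·962/107)/(828/107)=-1979/414
back: M4=-1979/414
back: M3=962/107−28/107·-1979/414=2120/207
back: M2=-61/14−5/28·2120/207=-2561/414
back: M1=1/5−1/5·-2561/414=595/414
M: M0=0, M1=595/414, M2=-2561/414, M3=2120/207, M4=-1979/414, M5=0
seg 0: a=1, c=M0/2=0, d=(M1−M0)/(6·3)=595/7452, b=Δ0−h0·(2M0+M1)/6=-43/828
seg 1: a=3, c=M1/2=595/828, d=(M2−M1)/(6·2)=-263/414, b=Δ1−h1·(2M1+M2)/6=871/414
seg 2: a=5, c=M2/2=-2561/828, d=(M3−M2)/(6·1)=2267/828, b=Δ2−h2·(2M2+M3)/6=-365/138
seg 3: a=2, c=M3/2=1060/207, d=(M4−M3)/(6·1)=-691/276, b=Δ3−h3·(2M3+M4)/6=-511/828
seg 4: a=4, c=M4/2=-1979/828, d=(M5−M4)/(6·3)=1979/7452, b=Δ4−h4·(2M4+M5)/6=875/414
t_q=3/2 → seg 0, τ=3/2; S=1+-43/828·τ+0·τ²+595/7452·τ³=877/736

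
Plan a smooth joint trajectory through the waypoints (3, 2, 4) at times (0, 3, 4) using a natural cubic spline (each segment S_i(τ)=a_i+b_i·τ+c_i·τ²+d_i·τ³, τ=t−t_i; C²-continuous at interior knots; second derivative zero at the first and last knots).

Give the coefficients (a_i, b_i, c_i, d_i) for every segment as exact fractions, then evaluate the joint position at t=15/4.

  seg 0: a=3 b=-29/24 c=0 d=7/72
  seg 1: a=2 b=17/12 c=7/8 d=-7/24
S(15/4) = 1757/512

Δ: Δ0=-1/3, Δ1=2
row 1: diag=8, rhs=14; c'=1/8, d'=7/4
back: M1=7/4
M: M0=0, M1=7/4, M2=0
seg 0: a=3, c=M0/2=0, d=(M1−M0)/(6·3)=7/72, b=Δ0−h0·(2M0+M1)/6=-29/24
seg 1: a=2, c=M1/2=7/8, d=(M2−M1)/(6·1)=-7/24, b=Δ1−h1·(2M1+M2)/6=17/12
t_q=15/4 → seg 1, τ=3/4; S=2+17/12·τ+7/8·τ²+-7/24·τ³=1757/512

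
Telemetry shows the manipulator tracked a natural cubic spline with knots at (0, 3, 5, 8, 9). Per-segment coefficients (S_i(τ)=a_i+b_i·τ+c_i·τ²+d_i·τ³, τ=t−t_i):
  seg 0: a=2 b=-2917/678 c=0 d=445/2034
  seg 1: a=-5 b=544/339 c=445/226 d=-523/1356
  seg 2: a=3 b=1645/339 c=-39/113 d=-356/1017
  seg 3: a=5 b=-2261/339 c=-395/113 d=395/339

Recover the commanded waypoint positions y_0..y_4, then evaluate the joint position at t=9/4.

y_0=2 y_1=-5 y_2=3 y_3=5 y_4=-4
S(9/4) = -75043/14464

y_0 = S_0(0) = a_0 = 2
y_1 = S_1(0) = a_1 = -5
y_2 = S_2(0) = a_2 = 3
y_3 = S_3(0) = a_3 = 5
y_4 = S_3(1) = -4
t_q=9/4 is in segment 0 (τ=9/4); S_0(τ)=-75043/14464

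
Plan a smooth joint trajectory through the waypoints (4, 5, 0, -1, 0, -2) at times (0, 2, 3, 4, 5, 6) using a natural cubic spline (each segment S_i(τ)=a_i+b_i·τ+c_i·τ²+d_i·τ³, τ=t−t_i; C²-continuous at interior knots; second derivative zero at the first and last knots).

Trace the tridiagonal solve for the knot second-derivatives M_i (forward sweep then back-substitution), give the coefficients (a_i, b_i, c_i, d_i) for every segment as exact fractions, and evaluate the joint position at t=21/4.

  seg 0: a=4 b=583/214 c=0 d=-119/214
  seg 1: a=5 b=-845/214 c=-357/107 d=489/214
  seg 2: a=0 b=-403/107 c=753/214 d=-161/214
  seg 3: a=-1 b=217/214 c=135/107 d=-273/214
  seg 4: a=0 b=-31/107 c=-549/214 d=183/214
S(21/4) = -3005/13696

Δ: Δ0=1/2, Δ1=-5, Δ2=-1, Δ3=1, Δ4=-2
row 1: diag=6, rhs=-33; c'=1/6, d'=-11/2
row 2: denom=4−1·1/6=23/6; d'=(24−1·-11/2)/(23/6)=177/23
row 3: denom=4−1·6/23=86/23; d'=(12−1·177/23)/(86/23)=99/86
row 4: denom=4−1·23/86=321/86; d'=(-18−1·99/86)/(321/86)=-549/107
back: M4=-549/107
back: M3=99/86−23/86·-549/107=270/107
back: M2=177/23−6/23·270/107=753/107
back: M1=-11/2−1/6·753/107=-714/107
M: M0=0, M1=-714/107, M2=753/107, M3=270/107, M4=-549/107, M5=0
seg 0: a=4, c=M0/2=0, d=(M1−M0)/(6·2)=-119/214, b=Δ0−h0·(2M0+M1)/6=583/214
seg 1: a=5, c=M1/2=-357/107, d=(M2−M1)/(6·1)=489/214, b=Δ1−h1·(2M1+M2)/6=-845/214
seg 2: a=0, c=M2/2=753/214, d=(M3−M2)/(6·1)=-161/214, b=Δ2−h2·(2M2+M3)/6=-403/107
seg 3: a=-1, c=M3/2=135/107, d=(M4−M3)/(6·1)=-273/214, b=Δ3−h3·(2M3+M4)/6=217/214
seg 4: a=0, c=M4/2=-549/214, d=(M5−M4)/(6·1)=183/214, b=Δ4−h4·(2M4+M5)/6=-31/107
t_q=21/4 → seg 4, τ=1/4; S=0+-31/107·τ+-549/214·τ²+183/214·τ³=-3005/13696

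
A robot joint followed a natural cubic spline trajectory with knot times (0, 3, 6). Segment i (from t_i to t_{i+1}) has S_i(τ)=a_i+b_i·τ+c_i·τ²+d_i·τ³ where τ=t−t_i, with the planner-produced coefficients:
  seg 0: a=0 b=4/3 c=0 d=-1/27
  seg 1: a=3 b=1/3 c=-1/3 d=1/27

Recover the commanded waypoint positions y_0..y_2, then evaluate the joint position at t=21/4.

y_0=0 y_1=3 y_2=2
S(21/4) = 159/64

y_0 = S_0(0) = a_0 = 0
y_1 = S_1(0) = a_1 = 3
y_2 = S_1(3) = 2
t_q=21/4 is in segment 1 (τ=9/4); S_1(τ)=159/64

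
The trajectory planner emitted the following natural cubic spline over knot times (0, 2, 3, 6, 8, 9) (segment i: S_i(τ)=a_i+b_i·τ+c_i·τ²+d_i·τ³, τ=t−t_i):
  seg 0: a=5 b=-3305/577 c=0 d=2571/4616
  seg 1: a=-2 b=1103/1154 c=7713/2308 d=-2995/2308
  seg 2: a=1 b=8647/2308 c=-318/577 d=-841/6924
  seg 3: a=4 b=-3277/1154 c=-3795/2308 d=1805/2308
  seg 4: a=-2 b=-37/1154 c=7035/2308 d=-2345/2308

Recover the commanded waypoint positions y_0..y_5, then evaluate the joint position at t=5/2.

y_0 = S_0(0) = a_0 = 5
y_1 = S_1(0) = a_1 = -2
y_2 = S_2(0) = a_2 = 1
y_3 = S_3(0) = a_3 = 4
y_4 = S_4(0) = a_4 = -2
y_5 = S_4(1) = 0
t_q=5/2 is in segment 1 (τ=1/2); S_1(τ)=-15673/18464

y_0=5 y_1=-2 y_2=1 y_3=4 y_4=-2 y_5=0
S(5/2) = -15673/18464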